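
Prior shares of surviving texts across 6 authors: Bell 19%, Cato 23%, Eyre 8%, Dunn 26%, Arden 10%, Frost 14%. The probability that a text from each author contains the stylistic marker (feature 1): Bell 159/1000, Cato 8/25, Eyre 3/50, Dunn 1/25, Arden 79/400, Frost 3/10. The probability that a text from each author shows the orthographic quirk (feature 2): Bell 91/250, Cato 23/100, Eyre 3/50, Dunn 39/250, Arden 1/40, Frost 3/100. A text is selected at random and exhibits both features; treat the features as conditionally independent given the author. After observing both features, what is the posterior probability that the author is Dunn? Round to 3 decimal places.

0.051

Unnormalized posteriors (prior × likelihood):
  Bell: 0.19 × 0.159 × 0.364 = 0.01099644
  Cato: 0.23 × 0.32 × 0.23 = 0.016928
  Eyre: 0.08 × 0.06 × 0.06 = 0.000288
  Dunn: 0.26 × 0.04 × 0.156 = 0.0016224
  Arden: 0.1 × 0.1975 × 0.025 = 0.00049375
  Frost: 0.14 × 0.3 × 0.03 = 0.00126
Sum = 0.03158859.
P(Dunn | evidence) = 0.0016224 / 0.03158859 ≈ 0.051.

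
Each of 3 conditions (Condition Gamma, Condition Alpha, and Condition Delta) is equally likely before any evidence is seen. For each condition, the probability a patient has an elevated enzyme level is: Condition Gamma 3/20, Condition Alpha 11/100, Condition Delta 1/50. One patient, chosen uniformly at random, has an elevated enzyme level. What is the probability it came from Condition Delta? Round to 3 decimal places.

Since the prior is uniform, the posterior is proportional to the likelihood:
  Condition Gamma: 0.15
  Condition Alpha: 0.11
  Condition Delta: 0.02
Sum = 0.28.
P(Condition Delta | evidence) = 0.02 / 0.28 ≈ 0.071.

0.071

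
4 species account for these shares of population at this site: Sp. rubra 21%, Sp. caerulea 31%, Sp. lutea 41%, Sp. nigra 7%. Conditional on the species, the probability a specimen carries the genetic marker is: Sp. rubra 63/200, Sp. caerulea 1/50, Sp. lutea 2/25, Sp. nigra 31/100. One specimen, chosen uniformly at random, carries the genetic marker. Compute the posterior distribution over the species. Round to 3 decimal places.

Sp. rubra 0.521, Sp. caerulea 0.049, Sp. lutea 0.259, Sp. nigra 0.171

Prior × likelihood for each hypothesis:
  Sp. rubra: 0.21 × 0.315 = 0.06615
  Sp. caerulea: 0.31 × 0.02 = 0.0062
  Sp. lutea: 0.41 × 0.08 = 0.0328
  Sp. nigra: 0.07 × 0.31 = 0.0217
Normalizing constant = 0.12685.
P(Sp. rubra | marker) = 0.06615/0.12685 ≈ 0.521
P(Sp. caerulea | marker) = 0.0062/0.12685 ≈ 0.049
P(Sp. lutea | marker) = 0.0328/0.12685 ≈ 0.259
P(Sp. nigra | marker) = 0.0217/0.12685 ≈ 0.171
(Check: 0.521+0.049+0.259+0.171 = 1.000.)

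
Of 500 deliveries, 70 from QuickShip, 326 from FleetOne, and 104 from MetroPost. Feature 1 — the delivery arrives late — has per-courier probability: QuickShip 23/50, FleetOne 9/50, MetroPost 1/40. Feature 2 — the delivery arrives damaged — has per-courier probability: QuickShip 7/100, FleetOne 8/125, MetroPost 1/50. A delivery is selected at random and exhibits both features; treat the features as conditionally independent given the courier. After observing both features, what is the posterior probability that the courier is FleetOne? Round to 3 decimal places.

0.620

Unnormalized posteriors (prior × likelihood):
  QuickShip: 0.14 × 0.46 × 0.07 = 0.004508
  FleetOne: 0.652 × 0.18 × 0.064 = 0.00751104
  MetroPost: 0.208 × 0.025 × 0.02 = 0.000104
Sum = 0.01212304.
P(FleetOne | evidence) = 0.00751104 / 0.01212304 ≈ 0.620.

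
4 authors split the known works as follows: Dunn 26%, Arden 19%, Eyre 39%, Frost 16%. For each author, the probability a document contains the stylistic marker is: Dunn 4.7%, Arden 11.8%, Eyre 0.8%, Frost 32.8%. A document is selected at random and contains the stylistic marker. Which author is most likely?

Frost

Unnormalized posteriors (prior × likelihood):
  Dunn: 0.26 × 0.047 = 0.01222
  Arden: 0.19 × 0.118 = 0.02242
  Eyre: 0.39 × 0.008 = 0.00312
  Frost: 0.16 × 0.328 = 0.05248
Total = 0.09024.
Largest term belongs to Frost, so Frost is most probable.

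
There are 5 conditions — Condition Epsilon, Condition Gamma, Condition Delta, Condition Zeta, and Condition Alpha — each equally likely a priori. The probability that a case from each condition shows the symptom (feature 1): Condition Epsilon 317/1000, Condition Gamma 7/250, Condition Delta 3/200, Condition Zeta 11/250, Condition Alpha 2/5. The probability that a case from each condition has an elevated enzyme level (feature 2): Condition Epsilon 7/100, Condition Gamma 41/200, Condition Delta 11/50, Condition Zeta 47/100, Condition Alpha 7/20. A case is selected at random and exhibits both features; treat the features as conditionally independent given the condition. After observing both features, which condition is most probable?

Condition Alpha

Since the prior is uniform, the posterior is proportional to the likelihood:
  Condition Epsilon: 0.317 × 0.07 = 0.02219
  Condition Gamma: 0.028 × 0.205 = 0.00574
  Condition Delta: 0.015 × 0.22 = 0.0033
  Condition Zeta: 0.044 × 0.47 = 0.02068
  Condition Alpha: 0.4 × 0.35 = 0.14
Normalizing constant = 0.19191.
Largest term belongs to Condition Alpha, so Condition Alpha is most probable.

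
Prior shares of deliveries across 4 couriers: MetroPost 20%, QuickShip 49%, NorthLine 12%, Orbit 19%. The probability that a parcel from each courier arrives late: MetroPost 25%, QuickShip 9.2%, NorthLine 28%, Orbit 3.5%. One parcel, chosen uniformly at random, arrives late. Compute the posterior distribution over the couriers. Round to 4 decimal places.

By Bayes' rule, posterior ∝ prior × likelihood:
  MetroPost: 0.2 × 0.25 = 0.05
  QuickShip: 0.49 × 0.092 = 0.04508
  NorthLine: 0.12 × 0.28 = 0.0336
  Orbit: 0.19 × 0.035 = 0.00665
Sum = 0.13533.
P(MetroPost | late) = 0.05/0.13533 ≈ 0.3695
P(QuickShip | late) = 0.04508/0.13533 ≈ 0.3331
P(NorthLine | late) = 0.0336/0.13533 ≈ 0.2483
P(Orbit | late) = 0.00665/0.13533 ≈ 0.0491

MetroPost 0.3695, QuickShip 0.3331, NorthLine 0.2483, Orbit 0.0491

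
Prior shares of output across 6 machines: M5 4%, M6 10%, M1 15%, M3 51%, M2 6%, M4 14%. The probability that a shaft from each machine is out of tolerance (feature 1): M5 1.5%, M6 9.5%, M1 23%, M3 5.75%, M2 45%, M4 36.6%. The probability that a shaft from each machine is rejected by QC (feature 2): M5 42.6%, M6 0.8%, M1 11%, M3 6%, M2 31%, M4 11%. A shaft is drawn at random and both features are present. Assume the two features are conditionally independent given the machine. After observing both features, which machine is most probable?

M2

By Bayes' rule, posterior ∝ prior × likelihood:
  M5: 0.04 × 0.015 × 0.426 = 0.0002556
  M6: 0.1 × 0.095 × 0.008 = 0.000076
  M1: 0.15 × 0.23 × 0.11 = 0.003795
  M3: 0.51 × 0.0575 × 0.06 = 0.0017595
  M2: 0.06 × 0.45 × 0.31 = 0.00837
  M4: 0.14 × 0.366 × 0.11 = 0.0056364
Total = 0.0198925.
Largest term belongs to M2, so M2 is most probable.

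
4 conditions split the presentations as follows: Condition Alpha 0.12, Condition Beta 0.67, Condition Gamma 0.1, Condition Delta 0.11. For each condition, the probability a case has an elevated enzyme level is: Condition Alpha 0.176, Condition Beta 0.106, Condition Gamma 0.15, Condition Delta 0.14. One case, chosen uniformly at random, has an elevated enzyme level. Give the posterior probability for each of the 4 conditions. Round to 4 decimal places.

Condition Alpha 0.1724, Condition Beta 0.5796, Condition Gamma 0.1224, Condition Delta 0.1257

Unnormalized posteriors (prior × likelihood):
  Condition Alpha: 0.12 × 0.176 = 0.02112
  Condition Beta: 0.67 × 0.106 = 0.07102
  Condition Gamma: 0.1 × 0.15 = 0.015
  Condition Delta: 0.11 × 0.14 = 0.0154
Normalizing constant = 0.12254.
P(Condition Alpha | elevated) = 0.02112/0.12254 ≈ 0.1724
P(Condition Beta | elevated) = 0.07102/0.12254 ≈ 0.5796
P(Condition Gamma | elevated) = 0.015/0.12254 ≈ 0.1224
P(Condition Delta | elevated) = 0.0154/0.12254 ≈ 0.1257
(Check: 0.1724+0.5796+0.1224+0.1257 = 1.0001.)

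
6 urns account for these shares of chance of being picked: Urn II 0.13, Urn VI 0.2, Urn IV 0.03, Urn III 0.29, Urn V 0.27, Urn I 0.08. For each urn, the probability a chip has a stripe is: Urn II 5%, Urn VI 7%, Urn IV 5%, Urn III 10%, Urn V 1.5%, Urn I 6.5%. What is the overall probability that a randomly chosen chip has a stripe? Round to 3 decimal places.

Compute prior × likelihood for every hypothesis:
  Urn II: 0.13 × 0.05 = 0.0065
  Urn VI: 0.2 × 0.07 = 0.014
  Urn IV: 0.03 × 0.05 = 0.0015
  Urn III: 0.29 × 0.1 = 0.029
  Urn V: 0.27 × 0.015 = 0.00405
  Urn I: 0.08 × 0.065 = 0.0052
P(striped) = 0.0065 + 0.014 + 0.0015 + 0.029 + 0.00405 + 0.0052 = 0.06025 → 0.060.

0.060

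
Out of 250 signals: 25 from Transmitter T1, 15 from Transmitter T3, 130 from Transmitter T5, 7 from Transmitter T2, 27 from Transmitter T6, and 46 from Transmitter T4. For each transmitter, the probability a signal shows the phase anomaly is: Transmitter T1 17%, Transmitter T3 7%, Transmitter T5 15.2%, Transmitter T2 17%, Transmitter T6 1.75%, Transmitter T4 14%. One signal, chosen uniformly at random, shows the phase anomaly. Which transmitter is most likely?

Compute prior × likelihood for every hypothesis:
  Transmitter T1: 0.1 × 0.17 = 0.017
  Transmitter T3: 0.06 × 0.07 = 0.0042
  Transmitter T5: 0.52 × 0.152 = 0.07904
  Transmitter T2: 0.028 × 0.17 = 0.00476
  Transmitter T6: 0.108 × 0.0175 = 0.00189
  Transmitter T4: 0.184 × 0.14 = 0.02576
Normalizing constant = 0.13265.
Largest term belongs to Transmitter T5, so Transmitter T5 is most probable.

Transmitter T5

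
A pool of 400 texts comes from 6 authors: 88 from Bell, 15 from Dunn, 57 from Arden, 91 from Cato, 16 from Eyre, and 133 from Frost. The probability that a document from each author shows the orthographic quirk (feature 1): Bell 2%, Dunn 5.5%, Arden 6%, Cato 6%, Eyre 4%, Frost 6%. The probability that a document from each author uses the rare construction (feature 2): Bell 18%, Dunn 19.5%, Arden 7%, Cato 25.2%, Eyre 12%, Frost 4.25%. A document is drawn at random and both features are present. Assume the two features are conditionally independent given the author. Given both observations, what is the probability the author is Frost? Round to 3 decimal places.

0.135

By Bayes' rule, posterior ∝ prior × likelihood:
  Bell: 0.22 × 0.02 × 0.18 = 0.000792
  Dunn: 0.0375 × 0.055 × 0.195 = 0.0004021875
  Arden: 0.1425 × 0.06 × 0.07 = 0.0005985
  Cato: 0.2275 × 0.06 × 0.252 = 0.0034398
  Eyre: 0.04 × 0.04 × 0.12 = 0.000192
  Frost: 0.3325 × 0.06 × 0.0425 = 0.000847875
Normalizing constant = 0.0062723625.
P(Frost | evidence) = 0.000847875 / 0.0062723625 ≈ 0.135.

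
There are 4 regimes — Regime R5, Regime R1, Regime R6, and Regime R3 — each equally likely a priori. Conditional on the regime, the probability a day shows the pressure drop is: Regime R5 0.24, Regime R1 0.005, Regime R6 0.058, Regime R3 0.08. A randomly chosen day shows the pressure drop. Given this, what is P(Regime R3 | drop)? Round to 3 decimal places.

Since the prior is uniform, the posterior is proportional to the likelihood:
  Regime R5: 0.24
  Regime R1: 0.005
  Regime R6: 0.058
  Regime R3: 0.08
Total = 0.383.
P(Regime R3 | evidence) = 0.08 / 0.383 ≈ 0.209.

0.209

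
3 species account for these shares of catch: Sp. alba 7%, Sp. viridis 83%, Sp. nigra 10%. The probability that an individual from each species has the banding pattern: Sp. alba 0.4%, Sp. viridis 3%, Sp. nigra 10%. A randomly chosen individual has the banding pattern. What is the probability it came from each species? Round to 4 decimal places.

Compute prior × likelihood for every hypothesis:
  Sp. alba: 0.07 × 0.004 = 0.00028
  Sp. viridis: 0.83 × 0.03 = 0.0249
  Sp. nigra: 0.1 × 0.1 = 0.01
Normalizing constant = 0.03518.
P(Sp. alba | banded) = 0.00028/0.03518 ≈ 0.0080
P(Sp. viridis | banded) = 0.0249/0.03518 ≈ 0.7078
P(Sp. nigra | banded) = 0.01/0.03518 ≈ 0.2843

Sp. alba 0.0080, Sp. viridis 0.7078, Sp. nigra 0.2843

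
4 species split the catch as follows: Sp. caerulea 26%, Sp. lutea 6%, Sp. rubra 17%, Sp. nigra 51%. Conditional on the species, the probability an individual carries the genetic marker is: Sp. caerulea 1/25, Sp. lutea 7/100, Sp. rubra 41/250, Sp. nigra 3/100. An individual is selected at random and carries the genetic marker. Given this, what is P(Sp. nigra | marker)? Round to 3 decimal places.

0.265

Compute prior × likelihood for every hypothesis:
  Sp. caerulea: 0.26 × 0.04 = 0.0104
  Sp. lutea: 0.06 × 0.07 = 0.0042
  Sp. rubra: 0.17 × 0.164 = 0.02788
  Sp. nigra: 0.51 × 0.03 = 0.0153
Normalizing constant = 0.05778.
P(Sp. nigra | evidence) = 0.0153 / 0.05778 ≈ 0.265.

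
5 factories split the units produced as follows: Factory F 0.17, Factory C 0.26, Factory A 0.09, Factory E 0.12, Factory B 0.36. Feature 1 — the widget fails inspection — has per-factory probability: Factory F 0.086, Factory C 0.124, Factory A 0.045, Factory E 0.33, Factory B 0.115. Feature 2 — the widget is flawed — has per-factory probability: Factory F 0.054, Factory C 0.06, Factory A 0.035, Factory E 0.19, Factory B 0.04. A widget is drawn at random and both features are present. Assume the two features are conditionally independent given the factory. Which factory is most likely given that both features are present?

Factory E

Unnormalized posteriors (prior × likelihood):
  Factory F: 0.17 × 0.086 × 0.054 = 0.00078948
  Factory C: 0.26 × 0.124 × 0.06 = 0.0019344
  Factory A: 0.09 × 0.045 × 0.035 = 0.00014175
  Factory E: 0.12 × 0.33 × 0.19 = 0.007524
  Factory B: 0.36 × 0.115 × 0.04 = 0.001656
Total = 0.01204563.
Largest term belongs to Factory E, so Factory E is most probable.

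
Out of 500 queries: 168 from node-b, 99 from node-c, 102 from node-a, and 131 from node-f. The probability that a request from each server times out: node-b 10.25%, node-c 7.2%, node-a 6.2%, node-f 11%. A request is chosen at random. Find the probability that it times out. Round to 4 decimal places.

Prior × likelihood for each hypothesis:
  node-b: 0.336 × 0.1025 = 0.03444
  node-c: 0.198 × 0.072 = 0.014256
  node-a: 0.204 × 0.062 = 0.012648
  node-f: 0.262 × 0.11 = 0.02882
P(timeout) = 0.03444 + 0.014256 + 0.012648 + 0.02882 = 0.090164 → 0.0902.

0.0902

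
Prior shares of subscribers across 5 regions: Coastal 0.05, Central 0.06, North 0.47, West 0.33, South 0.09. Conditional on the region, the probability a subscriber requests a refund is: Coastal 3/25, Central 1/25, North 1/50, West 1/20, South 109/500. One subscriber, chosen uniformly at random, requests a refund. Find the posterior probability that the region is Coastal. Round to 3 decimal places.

By Bayes' rule, posterior ∝ prior × likelihood:
  Coastal: 0.05 × 0.12 = 0.006
  Central: 0.06 × 0.04 = 0.0024
  North: 0.47 × 0.02 = 0.0094
  West: 0.33 × 0.05 = 0.0165
  South: 0.09 × 0.218 = 0.01962
Total = 0.05392.
P(Coastal | evidence) = 0.006 / 0.05392 ≈ 0.111.

0.111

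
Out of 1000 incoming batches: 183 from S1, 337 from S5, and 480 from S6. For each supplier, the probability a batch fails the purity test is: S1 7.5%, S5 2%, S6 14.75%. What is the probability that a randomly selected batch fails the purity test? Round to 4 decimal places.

By Bayes' rule, posterior ∝ prior × likelihood:
  S1: 0.183 × 0.075 = 0.013725
  S5: 0.337 × 0.02 = 0.00674
  S6: 0.48 × 0.1475 = 0.0708
P(off-spec) = 0.013725 + 0.00674 + 0.0708 = 0.091265 → 0.0913.

0.0913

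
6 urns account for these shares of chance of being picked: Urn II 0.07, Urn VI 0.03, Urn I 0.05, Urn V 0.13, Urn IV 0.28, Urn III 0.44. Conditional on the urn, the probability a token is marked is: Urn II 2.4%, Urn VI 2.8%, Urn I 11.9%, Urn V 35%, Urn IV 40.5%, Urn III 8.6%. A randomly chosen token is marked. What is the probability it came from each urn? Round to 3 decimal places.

By Bayes' rule, posterior ∝ prior × likelihood:
  Urn II: 0.07 × 0.024 = 0.00168
  Urn VI: 0.03 × 0.028 = 0.00084
  Urn I: 0.05 × 0.119 = 0.00595
  Urn V: 0.13 × 0.35 = 0.0455
  Urn IV: 0.28 × 0.405 = 0.1134
  Urn III: 0.44 × 0.086 = 0.03784
Total = 0.20521.
P(Urn II | marked) = 0.00168/0.20521 ≈ 0.008
P(Urn VI | marked) = 0.00084/0.20521 ≈ 0.004
P(Urn I | marked) = 0.00595/0.20521 ≈ 0.029
P(Urn V | marked) = 0.0455/0.20521 ≈ 0.222
P(Urn IV | marked) = 0.1134/0.20521 ≈ 0.553
P(Urn III | marked) = 0.03784/0.20521 ≈ 0.184
(Check: 0.008+0.004+0.029+0.222+0.553+0.184 = 1.000.)

Urn II 0.008, Urn VI 0.004, Urn I 0.029, Urn V 0.222, Urn IV 0.553, Urn III 0.184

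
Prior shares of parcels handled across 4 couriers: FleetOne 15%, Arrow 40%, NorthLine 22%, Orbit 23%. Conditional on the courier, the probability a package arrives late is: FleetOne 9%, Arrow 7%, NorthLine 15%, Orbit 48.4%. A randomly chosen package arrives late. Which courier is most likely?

Orbit

Prior × likelihood for each hypothesis:
  FleetOne: 0.15 × 0.09 = 0.0135
  Arrow: 0.4 × 0.07 = 0.028
  NorthLine: 0.22 × 0.15 = 0.033
  Orbit: 0.23 × 0.484 = 0.11132
Total = 0.18582.
Largest term belongs to Orbit, so Orbit is most probable.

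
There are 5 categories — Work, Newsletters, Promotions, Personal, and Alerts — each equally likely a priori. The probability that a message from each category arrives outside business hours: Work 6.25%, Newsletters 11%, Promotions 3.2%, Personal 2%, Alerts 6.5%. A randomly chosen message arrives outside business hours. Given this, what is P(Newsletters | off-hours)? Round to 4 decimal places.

With a uniform prior (1/5 each), posterior ∝ likelihood:
  Work: 0.0625
  Newsletters: 0.11
  Promotions: 0.032
  Personal: 0.02
  Alerts: 0.065
Normalizing constant = 0.2895.
P(Newsletters | evidence) = 0.11 / 0.2895 ≈ 0.3800.

0.3800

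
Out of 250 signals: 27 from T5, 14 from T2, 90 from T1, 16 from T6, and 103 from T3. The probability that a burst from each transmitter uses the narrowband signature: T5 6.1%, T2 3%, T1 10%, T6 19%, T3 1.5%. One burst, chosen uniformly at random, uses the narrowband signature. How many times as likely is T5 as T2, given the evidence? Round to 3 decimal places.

3.921

Unnormalized posteriors (prior × likelihood):
  T5: 0.108 × 0.061 = 0.006588
  T2: 0.056 × 0.03 = 0.00168
  T1: 0.36 × 0.1 = 0.036
  T6: 0.064 × 0.19 = 0.01216
  T3: 0.412 × 0.015 = 0.00618
Sum = 0.062608.
The ratio is 0.006588 / 0.00168 (the normalizer cancels) = 3.921.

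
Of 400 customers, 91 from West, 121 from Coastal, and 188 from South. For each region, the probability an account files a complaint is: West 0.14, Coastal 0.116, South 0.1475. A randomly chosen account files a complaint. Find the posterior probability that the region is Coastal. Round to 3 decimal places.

Compute prior × likelihood for every hypothesis:
  West: 0.2275 × 0.14 = 0.03185
  Coastal: 0.3025 × 0.116 = 0.03509
  South: 0.47 × 0.1475 = 0.069325
Sum = 0.136265.
P(Coastal | evidence) = 0.03509 / 0.136265 ≈ 0.258.

0.258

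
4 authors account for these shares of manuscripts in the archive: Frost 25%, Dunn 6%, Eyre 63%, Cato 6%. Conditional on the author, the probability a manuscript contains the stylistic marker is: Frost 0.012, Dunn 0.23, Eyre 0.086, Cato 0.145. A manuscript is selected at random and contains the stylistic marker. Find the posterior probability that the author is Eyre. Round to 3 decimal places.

0.680

Unnormalized posteriors (prior × likelihood):
  Frost: 0.25 × 0.012 = 0.003
  Dunn: 0.06 × 0.23 = 0.0138
  Eyre: 0.63 × 0.086 = 0.05418
  Cato: 0.06 × 0.145 = 0.0087
Sum = 0.07968.
P(Eyre | evidence) = 0.05418 / 0.07968 ≈ 0.680.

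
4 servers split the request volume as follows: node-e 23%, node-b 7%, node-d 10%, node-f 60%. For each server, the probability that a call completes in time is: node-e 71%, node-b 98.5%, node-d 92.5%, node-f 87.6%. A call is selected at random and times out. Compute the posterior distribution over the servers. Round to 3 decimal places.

node-e 0.446, node-b 0.007, node-d 0.050, node-f 0.497

Taking complements, P(timeout | each) = node-e 0.29, node-b 0.015, node-d 0.075, node-f 0.124.
Unnormalized posteriors (prior × likelihood):
  node-e: 0.23 × 0.29 = 0.0667
  node-b: 0.07 × 0.015 = 0.00105
  node-d: 0.1 × 0.075 = 0.0075
  node-f: 0.6 × 0.124 = 0.0744
Normalizing constant = 0.14965.
P(node-e | timeout) = 0.0667/0.14965 ≈ 0.446
P(node-b | timeout) = 0.00105/0.14965 ≈ 0.007
P(node-d | timeout) = 0.0075/0.14965 ≈ 0.050
P(node-f | timeout) = 0.0744/0.14965 ≈ 0.497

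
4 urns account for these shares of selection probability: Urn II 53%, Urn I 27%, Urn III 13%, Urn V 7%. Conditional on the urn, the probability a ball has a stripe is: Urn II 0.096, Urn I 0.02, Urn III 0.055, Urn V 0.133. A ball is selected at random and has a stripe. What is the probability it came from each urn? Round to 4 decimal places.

Urn II 0.6995, Urn I 0.0742, Urn III 0.0983, Urn V 0.1280

By Bayes' rule, posterior ∝ prior × likelihood:
  Urn II: 0.53 × 0.096 = 0.05088
  Urn I: 0.27 × 0.02 = 0.0054
  Urn III: 0.13 × 0.055 = 0.00715
  Urn V: 0.07 × 0.133 = 0.00931
Total = 0.07274.
P(Urn II | striped) = 0.05088/0.07274 ≈ 0.6995
P(Urn I | striped) = 0.0054/0.07274 ≈ 0.0742
P(Urn III | striped) = 0.00715/0.07274 ≈ 0.0983
P(Urn V | striped) = 0.00931/0.07274 ≈ 0.1280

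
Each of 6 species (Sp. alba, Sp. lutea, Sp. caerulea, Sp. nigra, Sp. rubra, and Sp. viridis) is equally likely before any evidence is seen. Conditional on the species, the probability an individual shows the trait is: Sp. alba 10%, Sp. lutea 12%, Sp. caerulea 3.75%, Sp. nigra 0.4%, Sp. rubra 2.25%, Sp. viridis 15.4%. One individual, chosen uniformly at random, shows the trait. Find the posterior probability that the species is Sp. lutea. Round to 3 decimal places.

0.274

Since the prior is uniform, the posterior is proportional to the likelihood:
  Sp. alba: 0.1
  Sp. lutea: 0.12
  Sp. caerulea: 0.0375
  Sp. nigra: 0.004
  Sp. rubra: 0.0225
  Sp. viridis: 0.154
Total = 0.438.
P(Sp. lutea | evidence) = 0.12 / 0.438 ≈ 0.274.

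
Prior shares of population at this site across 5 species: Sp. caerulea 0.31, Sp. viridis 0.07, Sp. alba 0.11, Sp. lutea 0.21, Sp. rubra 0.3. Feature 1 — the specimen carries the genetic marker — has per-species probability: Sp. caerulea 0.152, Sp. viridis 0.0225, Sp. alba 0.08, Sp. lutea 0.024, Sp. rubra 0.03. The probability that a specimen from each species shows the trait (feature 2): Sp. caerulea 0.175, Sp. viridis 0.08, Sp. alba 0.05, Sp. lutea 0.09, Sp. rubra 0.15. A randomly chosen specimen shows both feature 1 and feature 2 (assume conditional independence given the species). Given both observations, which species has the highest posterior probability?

Prior × likelihood for each hypothesis:
  Sp. caerulea: 0.31 × 0.152 × 0.175 = 0.008246
  Sp. viridis: 0.07 × 0.0225 × 0.08 = 0.000126
  Sp. alba: 0.11 × 0.08 × 0.05 = 0.00044
  Sp. lutea: 0.21 × 0.024 × 0.09 = 0.0004536
  Sp. rubra: 0.3 × 0.03 × 0.15 = 0.00135
Normalizing constant = 0.0106156.
Largest term belongs to Sp. caerulea, so Sp. caerulea is most probable.

Sp. caerulea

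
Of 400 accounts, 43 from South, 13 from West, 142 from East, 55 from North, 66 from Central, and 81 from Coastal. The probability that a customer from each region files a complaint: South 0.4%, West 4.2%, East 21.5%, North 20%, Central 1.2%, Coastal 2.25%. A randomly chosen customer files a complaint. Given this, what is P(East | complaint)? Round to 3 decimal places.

0.681

Prior × likelihood for each hypothesis:
  South: 0.1075 × 0.004 = 0.00043
  West: 0.0325 × 0.042 = 0.001365
  East: 0.355 × 0.215 = 0.076325
  North: 0.1375 × 0.2 = 0.0275
  Central: 0.165 × 0.012 = 0.00198
  Coastal: 0.2025 × 0.0225 = 0.00455625
Total = 0.11215625.
P(East | evidence) = 0.076325 / 0.11215625 ≈ 0.681.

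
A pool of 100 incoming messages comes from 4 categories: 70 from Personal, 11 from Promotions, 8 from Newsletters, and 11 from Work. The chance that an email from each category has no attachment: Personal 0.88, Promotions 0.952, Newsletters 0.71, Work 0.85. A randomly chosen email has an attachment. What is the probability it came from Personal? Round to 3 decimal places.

Taking complements, P(attachment | each) = Personal 0.12, Promotions 0.048, Newsletters 0.29, Work 0.15.
By Bayes' rule, posterior ∝ prior × likelihood:
  Personal: 0.7 × 0.12 = 0.084
  Promotions: 0.11 × 0.048 = 0.00528
  Newsletters: 0.08 × 0.29 = 0.0232
  Work: 0.11 × 0.15 = 0.0165
Normalizing constant = 0.12898.
P(Personal | evidence) = 0.084 / 0.12898 ≈ 0.651.

0.651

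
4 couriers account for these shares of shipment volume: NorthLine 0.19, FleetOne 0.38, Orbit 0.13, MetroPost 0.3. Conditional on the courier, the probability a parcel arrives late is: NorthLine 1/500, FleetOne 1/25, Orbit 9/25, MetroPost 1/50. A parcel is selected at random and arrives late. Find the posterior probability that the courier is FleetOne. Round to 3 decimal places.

0.222

Prior × likelihood for each hypothesis:
  NorthLine: 0.19 × 0.002 = 0.00038
  FleetOne: 0.38 × 0.04 = 0.0152
  Orbit: 0.13 × 0.36 = 0.0468
  MetroPost: 0.3 × 0.02 = 0.006
Sum = 0.06838.
P(FleetOne | evidence) = 0.0152 / 0.06838 ≈ 0.222.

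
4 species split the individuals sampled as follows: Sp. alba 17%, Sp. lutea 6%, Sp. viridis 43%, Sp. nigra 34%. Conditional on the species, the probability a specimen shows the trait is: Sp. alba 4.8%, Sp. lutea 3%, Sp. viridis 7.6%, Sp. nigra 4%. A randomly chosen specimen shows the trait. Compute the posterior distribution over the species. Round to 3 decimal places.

Prior × likelihood for each hypothesis:
  Sp. alba: 0.17 × 0.048 = 0.00816
  Sp. lutea: 0.06 × 0.03 = 0.0018
  Sp. viridis: 0.43 × 0.076 = 0.03268
  Sp. nigra: 0.34 × 0.04 = 0.0136
Normalizing constant = 0.05624.
P(Sp. alba | trait) = 0.00816/0.05624 ≈ 0.145
P(Sp. lutea | trait) = 0.0018/0.05624 ≈ 0.032
P(Sp. viridis | trait) = 0.03268/0.05624 ≈ 0.581
P(Sp. nigra | trait) = 0.0136/0.05624 ≈ 0.242
(Check: 0.145+0.032+0.581+0.242 = 1.000.)

Sp. alba 0.145, Sp. lutea 0.032, Sp. viridis 0.581, Sp. nigra 0.242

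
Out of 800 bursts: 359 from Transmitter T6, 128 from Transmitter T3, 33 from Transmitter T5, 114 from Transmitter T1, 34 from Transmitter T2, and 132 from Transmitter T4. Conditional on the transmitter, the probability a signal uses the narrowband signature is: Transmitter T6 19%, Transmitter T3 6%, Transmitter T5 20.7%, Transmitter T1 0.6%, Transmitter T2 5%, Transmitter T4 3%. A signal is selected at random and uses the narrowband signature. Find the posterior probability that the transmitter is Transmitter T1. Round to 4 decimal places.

Unnormalized posteriors (prior × likelihood):
  Transmitter T6: 0.44875 × 0.19 = 0.0852625
  Transmitter T3: 0.16 × 0.06 = 0.0096
  Transmitter T5: 0.04125 × 0.207 = 0.00853875
  Transmitter T1: 0.1425 × 0.006 = 0.000855
  Transmitter T2: 0.0425 × 0.05 = 0.002125
  Transmitter T4: 0.165 × 0.03 = 0.00495
Total = 0.11133125.
P(Transmitter T1 | evidence) = 0.000855 / 0.11133125 ≈ 0.0077.

0.0077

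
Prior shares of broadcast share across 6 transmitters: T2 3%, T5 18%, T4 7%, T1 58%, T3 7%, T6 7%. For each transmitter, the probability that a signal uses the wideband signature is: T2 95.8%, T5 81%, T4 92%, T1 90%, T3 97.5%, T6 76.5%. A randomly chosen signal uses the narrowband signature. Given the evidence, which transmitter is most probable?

T1

Taking complements, P(narrowband | each) = T2 0.042, T5 0.19, T4 0.08, T1 0.1, T3 0.025, T6 0.235.
Unnormalized posteriors (prior × likelihood):
  T2: 0.03 × 0.042 = 0.00126
  T5: 0.18 × 0.19 = 0.0342
  T4: 0.07 × 0.08 = 0.0056
  T1: 0.58 × 0.1 = 0.058
  T3: 0.07 × 0.025 = 0.00175
  T6: 0.07 × 0.235 = 0.01645
Total = 0.11726.
Largest term belongs to T1, so T1 is most probable.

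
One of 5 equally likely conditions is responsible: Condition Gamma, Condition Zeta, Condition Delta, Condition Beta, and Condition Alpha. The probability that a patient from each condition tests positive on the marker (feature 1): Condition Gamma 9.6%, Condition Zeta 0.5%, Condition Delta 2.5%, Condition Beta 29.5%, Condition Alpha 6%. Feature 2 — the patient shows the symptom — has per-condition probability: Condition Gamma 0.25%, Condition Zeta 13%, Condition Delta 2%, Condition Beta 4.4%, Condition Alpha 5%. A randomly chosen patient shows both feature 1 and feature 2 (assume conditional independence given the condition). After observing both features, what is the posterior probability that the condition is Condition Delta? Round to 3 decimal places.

0.029

With a uniform prior (1/5 each), posterior ∝ likelihood:
  Condition Gamma: 0.096 × 0.0025 = 0.00024
  Condition Zeta: 0.005 × 0.13 = 0.00065
  Condition Delta: 0.025 × 0.02 = 0.0005
  Condition Beta: 0.295 × 0.044 = 0.01298
  Condition Alpha: 0.06 × 0.05 = 0.003
Sum = 0.01737.
P(Condition Delta | evidence) = 0.0005 / 0.01737 ≈ 0.029.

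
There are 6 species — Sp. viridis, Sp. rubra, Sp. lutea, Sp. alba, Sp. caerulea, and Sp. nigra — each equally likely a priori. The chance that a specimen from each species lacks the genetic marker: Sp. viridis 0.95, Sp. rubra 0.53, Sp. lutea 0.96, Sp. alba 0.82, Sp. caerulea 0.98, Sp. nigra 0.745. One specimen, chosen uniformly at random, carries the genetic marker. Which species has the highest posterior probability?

Sp. rubra

Taking complements, P(marker | each) = Sp. viridis 0.05, Sp. rubra 0.47, Sp. lutea 0.04, Sp. alba 0.18, Sp. caerulea 0.02, Sp. nigra 0.255.
With a uniform prior (1/6 each), posterior ∝ likelihood:
  Sp. viridis: 0.05
  Sp. rubra: 0.47
  Sp. lutea: 0.04
  Sp. alba: 0.18
  Sp. caerulea: 0.02
  Sp. nigra: 0.255
Sum = 1.015.
Largest term belongs to Sp. rubra, so Sp. rubra is most probable.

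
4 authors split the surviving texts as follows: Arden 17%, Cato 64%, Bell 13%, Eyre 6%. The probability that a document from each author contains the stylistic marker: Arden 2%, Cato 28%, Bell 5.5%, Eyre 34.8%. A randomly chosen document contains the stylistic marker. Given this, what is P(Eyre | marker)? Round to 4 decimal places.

0.0991

Prior × likelihood for each hypothesis:
  Arden: 0.17 × 0.02 = 0.0034
  Cato: 0.64 × 0.28 = 0.1792
  Bell: 0.13 × 0.055 = 0.00715
  Eyre: 0.06 × 0.348 = 0.02088
Normalizing constant = 0.21063.
P(Eyre | evidence) = 0.02088 / 0.21063 ≈ 0.0991.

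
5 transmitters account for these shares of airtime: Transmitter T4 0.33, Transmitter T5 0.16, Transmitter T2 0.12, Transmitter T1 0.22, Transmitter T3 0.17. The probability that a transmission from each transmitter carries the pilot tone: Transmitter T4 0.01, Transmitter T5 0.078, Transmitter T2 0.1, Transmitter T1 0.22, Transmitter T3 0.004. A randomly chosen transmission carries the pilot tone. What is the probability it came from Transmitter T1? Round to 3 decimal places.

0.630

Compute prior × likelihood for every hypothesis:
  Transmitter T4: 0.33 × 0.01 = 0.0033
  Transmitter T5: 0.16 × 0.078 = 0.01248
  Transmitter T2: 0.12 × 0.1 = 0.012
  Transmitter T1: 0.22 × 0.22 = 0.0484
  Transmitter T3: 0.17 × 0.004 = 0.00068
Sum = 0.07686.
P(Transmitter T1 | evidence) = 0.0484 / 0.07686 ≈ 0.630.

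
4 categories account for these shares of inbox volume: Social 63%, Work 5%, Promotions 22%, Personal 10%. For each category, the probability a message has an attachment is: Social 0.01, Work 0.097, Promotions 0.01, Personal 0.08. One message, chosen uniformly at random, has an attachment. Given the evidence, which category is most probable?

Unnormalized posteriors (prior × likelihood):
  Social: 0.63 × 0.01 = 0.0063
  Work: 0.05 × 0.097 = 0.00485
  Promotions: 0.22 × 0.01 = 0.0022
  Personal: 0.1 × 0.08 = 0.008
Total = 0.02135.
Largest term belongs to Personal, so Personal is most probable.

Personal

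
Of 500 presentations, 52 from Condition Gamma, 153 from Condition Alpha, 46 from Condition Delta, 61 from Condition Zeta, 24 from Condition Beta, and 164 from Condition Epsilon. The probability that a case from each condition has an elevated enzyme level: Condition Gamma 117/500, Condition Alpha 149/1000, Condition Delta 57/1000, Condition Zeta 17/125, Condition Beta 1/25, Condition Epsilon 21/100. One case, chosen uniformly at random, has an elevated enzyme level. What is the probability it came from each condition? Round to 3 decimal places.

Prior × likelihood for each hypothesis:
  Condition Gamma: 0.104 × 0.234 = 0.024336
  Condition Alpha: 0.306 × 0.149 = 0.045594
  Condition Delta: 0.092 × 0.057 = 0.005244
  Condition Zeta: 0.122 × 0.136 = 0.016592
  Condition Beta: 0.048 × 0.04 = 0.00192
  Condition Epsilon: 0.328 × 0.21 = 0.06888
Total = 0.162566.
P(Condition Gamma | elevated) = 0.024336/0.162566 ≈ 0.150
P(Condition Alpha | elevated) = 0.045594/0.162566 ≈ 0.280
P(Condition Delta | elevated) = 0.005244/0.162566 ≈ 0.032
P(Condition Zeta | elevated) = 0.016592/0.162566 ≈ 0.102
P(Condition Beta | elevated) = 0.00192/0.162566 ≈ 0.012
P(Condition Epsilon | elevated) = 0.06888/0.162566 ≈ 0.424

Condition Gamma 0.150, Condition Alpha 0.280, Condition Delta 0.032, Condition Zeta 0.102, Condition Beta 0.012, Condition Epsilon 0.424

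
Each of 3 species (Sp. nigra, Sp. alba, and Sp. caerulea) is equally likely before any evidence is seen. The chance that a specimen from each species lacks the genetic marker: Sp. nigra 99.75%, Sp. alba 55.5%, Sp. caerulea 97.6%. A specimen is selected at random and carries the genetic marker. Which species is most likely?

Taking complements, P(marker | each) = Sp. nigra 0.0025, Sp. alba 0.445, Sp. caerulea 0.024.
With a uniform prior (1/3 each), posterior ∝ likelihood:
  Sp. nigra: 0.0025
  Sp. alba: 0.445
  Sp. caerulea: 0.024
Sum = 0.4715.
Largest term belongs to Sp. alba, so Sp. alba is most probable.

Sp. alba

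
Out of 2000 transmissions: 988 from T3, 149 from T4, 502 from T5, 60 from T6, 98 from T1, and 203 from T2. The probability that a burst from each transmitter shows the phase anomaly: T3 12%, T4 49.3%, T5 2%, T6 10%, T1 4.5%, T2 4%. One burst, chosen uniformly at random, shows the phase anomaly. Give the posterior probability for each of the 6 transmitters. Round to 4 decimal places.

T3 0.5375, T4 0.3330, T5 0.0455, T6 0.0272, T1 0.0200, T2 0.0368

Prior × likelihood for each hypothesis:
  T3: 0.494 × 0.12 = 0.05928
  T4: 0.0745 × 0.493 = 0.0367285
  T5: 0.251 × 0.02 = 0.00502
  T6: 0.03 × 0.1 = 0.003
  T1: 0.049 × 0.045 = 0.002205
  T2: 0.1015 × 0.04 = 0.00406
Normalizing constant = 0.1102935.
P(T3 | anomaly) = 0.05928/0.1102935 ≈ 0.5375
P(T4 | anomaly) = 0.0367285/0.1102935 ≈ 0.3330
P(T5 | anomaly) = 0.00502/0.1102935 ≈ 0.0455
P(T6 | anomaly) = 0.003/0.1102935 ≈ 0.0272
P(T1 | anomaly) = 0.002205/0.1102935 ≈ 0.0200
P(T2 | anomaly) = 0.00406/0.1102935 ≈ 0.0368
(Check: 0.5375+0.3330+0.0455+0.0272+0.0200+0.0368 = 1.0000.)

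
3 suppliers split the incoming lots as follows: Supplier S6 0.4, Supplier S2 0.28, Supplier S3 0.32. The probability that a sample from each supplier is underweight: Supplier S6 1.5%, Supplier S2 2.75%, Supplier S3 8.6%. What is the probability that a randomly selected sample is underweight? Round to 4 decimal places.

0.0412

Compute prior × likelihood for every hypothesis:
  Supplier S6: 0.4 × 0.015 = 0.006
  Supplier S2: 0.28 × 0.0275 = 0.0077
  Supplier S3: 0.32 × 0.086 = 0.02752
P(underweight) = 0.006 + 0.0077 + 0.02752 = 0.04122 → 0.0412.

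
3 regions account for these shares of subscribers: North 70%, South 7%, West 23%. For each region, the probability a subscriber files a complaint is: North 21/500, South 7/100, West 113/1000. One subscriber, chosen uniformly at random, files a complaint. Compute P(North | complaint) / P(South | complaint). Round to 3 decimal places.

Unnormalized posteriors (prior × likelihood):
  North: 0.7 × 0.042 = 0.0294
  South: 0.07 × 0.07 = 0.0049
  West: 0.23 × 0.113 = 0.02599
Sum = 0.06029.
The ratio is 0.0294 / 0.0049 (the normalizer cancels) = 6.000.

6.000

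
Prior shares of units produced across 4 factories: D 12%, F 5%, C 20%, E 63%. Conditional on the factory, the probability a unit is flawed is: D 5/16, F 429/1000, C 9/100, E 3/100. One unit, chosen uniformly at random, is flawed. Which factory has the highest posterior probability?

D

Compute prior × likelihood for every hypothesis:
  D: 0.12 × 0.3125 = 0.0375
  F: 0.05 × 0.429 = 0.02145
  C: 0.2 × 0.09 = 0.018
  E: 0.63 × 0.03 = 0.0189
Normalizing constant = 0.09585.
Largest term belongs to D, so D is most probable.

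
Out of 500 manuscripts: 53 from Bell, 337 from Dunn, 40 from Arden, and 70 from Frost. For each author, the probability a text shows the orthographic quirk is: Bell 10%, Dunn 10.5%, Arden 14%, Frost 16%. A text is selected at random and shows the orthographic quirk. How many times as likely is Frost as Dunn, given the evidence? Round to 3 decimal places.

Prior × likelihood for each hypothesis:
  Bell: 0.106 × 0.1 = 0.0106
  Dunn: 0.674 × 0.105 = 0.07077
  Arden: 0.08 × 0.14 = 0.0112
  Frost: 0.14 × 0.16 = 0.0224
Sum = 0.11497.
The ratio is 0.0224 / 0.07077 (the normalizer cancels) = 0.317.

0.317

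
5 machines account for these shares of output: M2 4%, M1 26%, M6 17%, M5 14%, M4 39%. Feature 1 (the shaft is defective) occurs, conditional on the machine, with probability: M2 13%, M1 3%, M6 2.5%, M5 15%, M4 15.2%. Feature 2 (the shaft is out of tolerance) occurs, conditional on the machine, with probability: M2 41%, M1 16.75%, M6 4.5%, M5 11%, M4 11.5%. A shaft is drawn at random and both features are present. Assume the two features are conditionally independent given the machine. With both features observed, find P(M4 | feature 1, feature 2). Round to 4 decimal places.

0.5344

Compute prior × likelihood for every hypothesis:
  M2: 0.04 × 0.13 × 0.41 = 0.002132
  M1: 0.26 × 0.03 × 0.1675 = 0.0013065
  M6: 0.17 × 0.025 × 0.045 = 0.00019125
  M5: 0.14 × 0.15 × 0.11 = 0.00231
  M4: 0.39 × 0.152 × 0.115 = 0.0068172
Total = 0.01275695.
P(M4 | evidence) = 0.0068172 / 0.01275695 ≈ 0.5344.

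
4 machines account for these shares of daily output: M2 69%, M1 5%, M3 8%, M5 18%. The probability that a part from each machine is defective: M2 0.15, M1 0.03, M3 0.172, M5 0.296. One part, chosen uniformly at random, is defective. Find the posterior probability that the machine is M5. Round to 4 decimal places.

Prior × likelihood for each hypothesis:
  M2: 0.69 × 0.15 = 0.1035
  M1: 0.05 × 0.03 = 0.0015
  M3: 0.08 × 0.172 = 0.01376
  M5: 0.18 × 0.296 = 0.05328
Total = 0.17204.
P(M5 | evidence) = 0.05328 / 0.17204 ≈ 0.3097.

0.3097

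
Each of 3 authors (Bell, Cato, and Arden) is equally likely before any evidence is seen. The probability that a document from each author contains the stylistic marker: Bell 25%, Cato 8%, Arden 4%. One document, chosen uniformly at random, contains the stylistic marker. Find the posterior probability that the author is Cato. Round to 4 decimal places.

0.2162

Since the prior is uniform, the posterior is proportional to the likelihood:
  Bell: 0.25
  Cato: 0.08
  Arden: 0.04
Sum = 0.37.
P(Cato | evidence) = 0.08 / 0.37 ≈ 0.2162.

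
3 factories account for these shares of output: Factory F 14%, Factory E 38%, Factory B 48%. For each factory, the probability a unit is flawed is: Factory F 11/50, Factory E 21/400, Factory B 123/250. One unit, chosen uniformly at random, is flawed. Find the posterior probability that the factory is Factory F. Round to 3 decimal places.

By Bayes' rule, posterior ∝ prior × likelihood:
  Factory F: 0.14 × 0.22 = 0.0308
  Factory E: 0.38 × 0.0525 = 0.01995
  Factory B: 0.48 × 0.492 = 0.23616
Sum = 0.28691.
P(Factory F | evidence) = 0.0308 / 0.28691 ≈ 0.107.

0.107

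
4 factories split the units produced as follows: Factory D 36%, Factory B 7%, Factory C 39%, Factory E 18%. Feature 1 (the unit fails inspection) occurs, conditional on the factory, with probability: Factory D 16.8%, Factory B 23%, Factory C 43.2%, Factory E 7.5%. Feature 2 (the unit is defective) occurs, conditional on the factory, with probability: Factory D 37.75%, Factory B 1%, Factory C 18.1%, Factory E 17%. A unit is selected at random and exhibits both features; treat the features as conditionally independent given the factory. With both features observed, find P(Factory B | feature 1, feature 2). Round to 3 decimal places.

Prior × likelihood for each hypothesis:
  Factory D: 0.36 × 0.168 × 0.3775 = 0.0228312
  Factory B: 0.07 × 0.23 × 0.01 = 0.000161
  Factory C: 0.39 × 0.432 × 0.181 = 0.03049488
  Factory E: 0.18 × 0.075 × 0.17 = 0.002295
Sum = 0.05578208.
P(Factory B | evidence) = 0.000161 / 0.05578208 ≈ 0.003.

0.003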